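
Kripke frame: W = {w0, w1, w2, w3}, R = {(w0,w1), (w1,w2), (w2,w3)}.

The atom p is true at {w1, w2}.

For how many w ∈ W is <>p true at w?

2

w0: successors {w1}; p there: w1:T. ✓
w1: successors {w2}; p there: w2:T. ✓
w2: successors {w3}; p there: w3:F. ✗
w3: no successors, so <>p fails. ✗
Satisfying worlds: {w0, w1}.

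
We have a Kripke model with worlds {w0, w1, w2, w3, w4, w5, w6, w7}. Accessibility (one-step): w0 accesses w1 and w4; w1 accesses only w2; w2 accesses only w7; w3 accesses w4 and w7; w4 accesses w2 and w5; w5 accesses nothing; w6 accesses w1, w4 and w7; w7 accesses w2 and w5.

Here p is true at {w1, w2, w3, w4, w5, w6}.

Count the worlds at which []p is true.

w0: successors {w1, w4}; p there: w1:T, w4:T. ✓
w1: successors {w2}; p there: w2:T. ✓
w2: successors {w7}; p there: w7:F. ✗
w3: successors {w4, w7}; p there: w4:T, w7:F. ✗
w4: successors {w2, w5}; p there: w2:T, w5:T. ✓
w5: no successors, so []p holds vacuously. ✓
w6: successors {w1, w4, w7}; p there: w1:T, w4:T, w7:F. ✗
w7: successors {w2, w5}; p there: w2:T, w5:T. ✓
Satisfying worlds: {w0, w1, w4, w5, w7}.

5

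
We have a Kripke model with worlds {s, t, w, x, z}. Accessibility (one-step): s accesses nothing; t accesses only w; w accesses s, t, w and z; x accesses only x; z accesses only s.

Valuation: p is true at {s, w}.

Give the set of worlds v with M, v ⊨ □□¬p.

s: no successors, so □□¬p holds vacuously. ✓
t: successors {w}; □¬p there: w:F. ✗
w: successors {s, t, w, z}; □¬p there: s:T, t:F, w:F, z:F. ✗
x: successors {x}; □¬p there: x:T. ✓
z: successors {s}; □¬p there: s:T. ✓

{s, x, z}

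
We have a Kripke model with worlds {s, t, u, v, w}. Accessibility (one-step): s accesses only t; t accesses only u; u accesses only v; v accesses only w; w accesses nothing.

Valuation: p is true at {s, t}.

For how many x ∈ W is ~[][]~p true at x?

0

s: [][]~p is T. ✗
t: [][]~p is T. ✗
u: [][]~p is T. ✗
v: [][]~p is T. ✗
w: [][]~p is T. ✗
Satisfying worlds: ∅.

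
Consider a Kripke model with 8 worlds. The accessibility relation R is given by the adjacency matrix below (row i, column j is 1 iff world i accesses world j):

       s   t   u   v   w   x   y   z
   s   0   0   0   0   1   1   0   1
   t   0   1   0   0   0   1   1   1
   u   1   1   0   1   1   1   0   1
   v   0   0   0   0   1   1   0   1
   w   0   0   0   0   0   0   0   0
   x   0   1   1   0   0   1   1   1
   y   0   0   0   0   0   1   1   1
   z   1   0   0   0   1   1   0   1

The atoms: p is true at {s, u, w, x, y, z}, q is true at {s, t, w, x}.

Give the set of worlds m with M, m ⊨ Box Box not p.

{w}

s: successors {w, x, z}; Box not p there: w:T, x:F, z:F. ✗
t: successors {t, x, y, z}; Box not p there: t:F, x:F, y:F, z:F. ✗
u: successors {s, t, v, w, x, z}; Box not p there: s:F, t:F, v:F, w:T, x:F, z:F. ✗
v: successors {w, x, z}; Box not p there: w:T, x:F, z:F. ✗
w: no successors, so Box Box not p holds vacuously. ✓
x: successors {t, u, x, y, z}; Box not p there: t:F, u:F, x:F, y:F, z:F. ✗
y: successors {x, y, z}; Box not p there: x:F, y:F, z:F. ✗
z: successors {s, w, x, z}; Box not p there: s:F, w:T, x:F, z:F. ✗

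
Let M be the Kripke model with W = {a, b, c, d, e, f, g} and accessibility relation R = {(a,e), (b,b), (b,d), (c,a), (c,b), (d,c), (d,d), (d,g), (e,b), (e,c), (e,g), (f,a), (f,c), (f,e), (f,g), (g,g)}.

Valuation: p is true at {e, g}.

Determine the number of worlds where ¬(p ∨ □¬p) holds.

3

a: p ∨ □¬p is F. ✓
b: p ∨ □¬p is T. ✗
c: p ∨ □¬p is T. ✗
d: p ∨ □¬p is F. ✓
e: p ∨ □¬p is T. ✗
f: p ∨ □¬p is F. ✓
g: p ∨ □¬p is T. ✗
Satisfying worlds: {a, d, f}.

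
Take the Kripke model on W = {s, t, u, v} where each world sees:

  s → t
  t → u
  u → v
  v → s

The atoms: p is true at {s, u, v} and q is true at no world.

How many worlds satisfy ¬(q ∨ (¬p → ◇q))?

1

s: q ∨ (¬p → ◇q) is T. ✗
t: q ∨ (¬p → ◇q) is F. ✓
u: q ∨ (¬p → ◇q) is T. ✗
v: q ∨ (¬p → ◇q) is T. ✗
Satisfying worlds: {t}.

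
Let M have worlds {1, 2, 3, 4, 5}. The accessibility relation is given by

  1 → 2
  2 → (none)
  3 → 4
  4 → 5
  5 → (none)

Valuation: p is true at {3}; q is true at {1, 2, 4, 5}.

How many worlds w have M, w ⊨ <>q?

3

1: successors {2}; q there: 2:T. ✓
2: no successors, so <>q fails. ✗
3: successors {4}; q there: 4:T. ✓
4: successors {5}; q there: 5:T. ✓
5: no successors, so <>q fails. ✗
Satisfying worlds: {1, 3, 4}.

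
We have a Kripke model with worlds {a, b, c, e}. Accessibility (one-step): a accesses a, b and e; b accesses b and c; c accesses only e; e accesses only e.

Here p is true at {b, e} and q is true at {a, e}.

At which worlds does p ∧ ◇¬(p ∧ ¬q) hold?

{b, e}

a: p is F, ◇¬(p ∧ ¬q) is T. ✗
b: p is T, ◇¬(p ∧ ¬q) is T. ✓
c: p is F, ◇¬(p ∧ ¬q) is T. ✗
e: p is T, ◇¬(p ∧ ¬q) is T. ✓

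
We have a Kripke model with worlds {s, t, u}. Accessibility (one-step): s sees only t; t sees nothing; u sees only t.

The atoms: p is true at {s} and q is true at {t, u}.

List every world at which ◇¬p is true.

s: successors {t}; ¬p there: t:T. ✓
t: no successors, so ◇¬p fails. ✗
u: successors {t}; ¬p there: t:T. ✓

{s, u}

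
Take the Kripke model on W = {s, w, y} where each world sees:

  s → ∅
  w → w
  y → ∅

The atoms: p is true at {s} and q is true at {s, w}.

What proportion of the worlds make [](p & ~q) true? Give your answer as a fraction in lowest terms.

s: no successors, so [](p & ~q) holds vacuously. ✓
w: successors {w}; p & ~q there: w:F. ✗
y: no successors, so [](p & ~q) holds vacuously. ✓
That's 2 of 3 worlds, so 2/3.

2/3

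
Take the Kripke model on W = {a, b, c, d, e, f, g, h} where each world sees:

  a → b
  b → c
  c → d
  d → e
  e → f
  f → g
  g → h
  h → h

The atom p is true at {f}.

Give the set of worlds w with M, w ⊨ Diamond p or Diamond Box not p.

{a, b, c, e, f, g, h}

a: Diamond p is F, Diamond Box not p is T. ✓
b: Diamond p is F, Diamond Box not p is T. ✓
c: Diamond p is F, Diamond Box not p is T. ✓
d: Diamond p is F, Diamond Box not p is F. ✗
e: Diamond p is T, Diamond Box not p is T. ✓
f: Diamond p is F, Diamond Box not p is T. ✓
g: Diamond p is F, Diamond Box not p is T. ✓
h: Diamond p is F, Diamond Box not p is T. ✓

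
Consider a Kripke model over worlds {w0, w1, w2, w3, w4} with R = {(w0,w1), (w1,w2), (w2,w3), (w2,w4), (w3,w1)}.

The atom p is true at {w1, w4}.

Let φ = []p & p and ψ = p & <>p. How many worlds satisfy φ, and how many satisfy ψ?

For []p & p:
w0: []p is T, p is F. ✗
w1: []p is F, p is T. ✗
w2: []p is F, p is F. ✗
w3: []p is T, p is F. ✗
w4: []p is T, p is T. ✓
— 1 world.
For p & <>p:
w0: p is F, <>p is T. ✗
w1: p is T, <>p is F. ✗
w2: p is F, <>p is T. ✗
w3: p is F, <>p is T. ✗
w4: p is T, <>p is F. ✗
— 0 worlds.

1 and 0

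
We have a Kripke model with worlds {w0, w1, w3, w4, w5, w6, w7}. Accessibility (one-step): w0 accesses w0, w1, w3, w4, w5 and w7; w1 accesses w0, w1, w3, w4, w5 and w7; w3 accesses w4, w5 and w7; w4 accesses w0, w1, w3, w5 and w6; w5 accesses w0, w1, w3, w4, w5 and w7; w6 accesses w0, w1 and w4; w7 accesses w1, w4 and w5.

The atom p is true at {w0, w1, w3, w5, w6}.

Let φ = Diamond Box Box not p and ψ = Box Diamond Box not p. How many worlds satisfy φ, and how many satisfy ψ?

For Diamond Box Box not p:
w0: successors {w0, w1, w3, w4, w5, w7}; Box Box not p there: w0:F, w1:F, w3:F, w4:F, w5:F, w7:F. ✗
w1: successors {w0, w1, w3, w4, w5, w7}; Box Box not p there: w0:F, w1:F, w3:F, w4:F, w5:F, w7:F. ✗
w3: successors {w4, w5, w7}; Box Box not p there: w4:F, w5:F, w7:F. ✗
w4: successors {w0, w1, w3, w5, w6}; Box Box not p there: w0:F, w1:F, w3:F, w5:F, w6:F. ✗
w5: successors {w0, w1, w3, w4, w5, w7}; Box Box not p there: w0:F, w1:F, w3:F, w4:F, w5:F, w7:F. ✗
w6: successors {w0, w1, w4}; Box Box not p there: w0:F, w1:F, w4:F. ✗
w7: successors {w1, w4, w5}; Box Box not p there: w1:F, w4:F, w5:F. ✗
— 0 worlds.
For Box Diamond Box not p:
w0: successors {w0, w1, w3, w4, w5, w7}; Diamond Box not p there: w0:F, w1:F, w3:F, w4:F, w5:F, w7:F. ✗
w1: successors {w0, w1, w3, w4, w5, w7}; Diamond Box not p there: w0:F, w1:F, w3:F, w4:F, w5:F, w7:F. ✗
w3: successors {w4, w5, w7}; Diamond Box not p there: w4:F, w5:F, w7:F. ✗
w4: successors {w0, w1, w3, w5, w6}; Diamond Box not p there: w0:F, w1:F, w3:F, w5:F, w6:F. ✗
w5: successors {w0, w1, w3, w4, w5, w7}; Diamond Box not p there: w0:F, w1:F, w3:F, w4:F, w5:F, w7:F. ✗
w6: successors {w0, w1, w4}; Diamond Box not p there: w0:F, w1:F, w4:F. ✗
w7: successors {w1, w4, w5}; Diamond Box not p there: w1:F, w4:F, w5:F. ✗
— 0 worlds.

0 and 0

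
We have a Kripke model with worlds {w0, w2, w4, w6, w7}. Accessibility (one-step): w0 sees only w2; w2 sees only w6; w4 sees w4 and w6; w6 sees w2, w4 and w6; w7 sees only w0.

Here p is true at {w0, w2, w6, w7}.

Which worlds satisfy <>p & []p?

{w0, w2, w7}

w0: <>p is T, []p is T. ✓
w2: <>p is T, []p is T. ✓
w4: <>p is T, []p is F. ✗
w6: <>p is T, []p is F. ✗
w7: <>p is T, []p is T. ✓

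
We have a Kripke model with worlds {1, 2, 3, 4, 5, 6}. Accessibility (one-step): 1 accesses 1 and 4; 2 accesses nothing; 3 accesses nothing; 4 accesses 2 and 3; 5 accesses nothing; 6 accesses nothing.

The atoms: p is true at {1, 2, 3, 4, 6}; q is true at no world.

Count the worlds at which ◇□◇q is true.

1: successors {1, 4}; □◇q there: 1:F, 4:F. ✗
2: no successors, so ◇□◇q fails. ✗
3: no successors, so ◇□◇q fails. ✗
4: successors {2, 3}; □◇q there: 2:T, 3:T. ✓
5: no successors, so ◇□◇q fails. ✗
6: no successors, so ◇□◇q fails. ✗
Satisfying worlds: {4}.

1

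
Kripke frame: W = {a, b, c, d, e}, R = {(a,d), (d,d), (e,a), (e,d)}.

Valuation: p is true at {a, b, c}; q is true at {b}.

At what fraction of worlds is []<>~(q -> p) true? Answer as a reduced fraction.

2/5

a: successors {d}; <>~(q -> p) there: d:F. ✗
b: no successors, so []<>~(q -> p) holds vacuously. ✓
c: no successors, so []<>~(q -> p) holds vacuously. ✓
d: successors {d}; <>~(q -> p) there: d:F. ✗
e: successors {a, d}; <>~(q -> p) there: a:F, d:F. ✗
That's 2 of 5 worlds, so 2/5.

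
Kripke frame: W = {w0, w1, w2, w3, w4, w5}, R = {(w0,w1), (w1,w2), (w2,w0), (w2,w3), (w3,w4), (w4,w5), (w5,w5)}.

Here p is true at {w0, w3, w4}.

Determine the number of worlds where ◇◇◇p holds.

w0: successors {w1}; ◇◇p there: w1:T. ✓
w1: successors {w2}; ◇◇p there: w2:T. ✓
w2: successors {w0, w3}; ◇◇p there: w0:F, w3:F. ✗
w3: successors {w4}; ◇◇p there: w4:F. ✗
w4: successors {w5}; ◇◇p there: w5:F. ✗
w5: successors {w5}; ◇◇p there: w5:F. ✗
Satisfying worlds: {w0, w1}.

2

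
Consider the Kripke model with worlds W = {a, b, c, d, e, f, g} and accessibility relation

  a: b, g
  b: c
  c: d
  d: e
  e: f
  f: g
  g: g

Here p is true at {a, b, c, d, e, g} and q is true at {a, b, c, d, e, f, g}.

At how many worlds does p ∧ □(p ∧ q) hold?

a: p is T, □(p ∧ q) is T. ✓
b: p is T, □(p ∧ q) is T. ✓
c: p is T, □(p ∧ q) is T. ✓
d: p is T, □(p ∧ q) is T. ✓
e: p is T, □(p ∧ q) is F. ✗
f: p is F, □(p ∧ q) is T. ✗
g: p is T, □(p ∧ q) is T. ✓
Satisfying worlds: {a, b, c, d, g}.

5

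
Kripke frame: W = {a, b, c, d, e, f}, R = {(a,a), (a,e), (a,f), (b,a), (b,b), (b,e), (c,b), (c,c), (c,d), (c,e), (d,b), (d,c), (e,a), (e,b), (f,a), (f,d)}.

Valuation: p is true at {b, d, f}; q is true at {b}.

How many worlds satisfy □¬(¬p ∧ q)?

6

a: successors {a, e, f}; ¬(¬p ∧ q) there: a:T, e:T, f:T. ✓
b: successors {a, b, e}; ¬(¬p ∧ q) there: a:T, b:T, e:T. ✓
c: successors {b, c, d, e}; ¬(¬p ∧ q) there: b:T, c:T, d:T, e:T. ✓
d: successors {b, c}; ¬(¬p ∧ q) there: b:T, c:T. ✓
e: successors {a, b}; ¬(¬p ∧ q) there: a:T, b:T. ✓
f: successors {a, d}; ¬(¬p ∧ q) there: a:T, d:T. ✓
Satisfying worlds: {a, b, c, d, e, f}.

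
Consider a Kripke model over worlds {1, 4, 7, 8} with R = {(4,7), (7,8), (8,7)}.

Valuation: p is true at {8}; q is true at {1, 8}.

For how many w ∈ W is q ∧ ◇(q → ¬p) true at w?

1: q is T, ◇(q → ¬p) is F. ✗
4: q is F, ◇(q → ¬p) is T. ✗
7: q is F, ◇(q → ¬p) is F. ✗
8: q is T, ◇(q → ¬p) is T. ✓
Satisfying worlds: {8}.

1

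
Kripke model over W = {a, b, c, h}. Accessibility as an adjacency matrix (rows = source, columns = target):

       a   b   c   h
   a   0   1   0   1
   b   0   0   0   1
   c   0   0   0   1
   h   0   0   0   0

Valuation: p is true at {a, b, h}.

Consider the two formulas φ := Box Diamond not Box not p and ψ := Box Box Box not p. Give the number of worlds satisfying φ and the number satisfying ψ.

1 and 4

For Box Diamond not Box not p:
a: successors {b, h}; Diamond not Box not p there: b:F, h:F. ✗
b: successors {h}; Diamond not Box not p there: h:F. ✗
c: successors {h}; Diamond not Box not p there: h:F. ✗
h: no successors, so Box Diamond not Box not p holds vacuously. ✓
— 1 world.
For Box Box Box not p:
a: successors {b, h}; Box Box not p there: b:T, h:T. ✓
b: successors {h}; Box Box not p there: h:T. ✓
c: successors {h}; Box Box not p there: h:T. ✓
h: no successors, so Box Box Box not p holds vacuously. ✓
— 4 worlds.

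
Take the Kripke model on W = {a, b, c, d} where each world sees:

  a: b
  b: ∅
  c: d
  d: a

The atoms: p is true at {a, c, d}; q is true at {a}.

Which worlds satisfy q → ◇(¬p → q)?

a: q is T, ◇(¬p → q) is F. ✗
b: q is F, ◇(¬p → q) is F. ✓
c: q is F, ◇(¬p → q) is T. ✓
d: q is F, ◇(¬p → q) is T. ✓

{b, c, d}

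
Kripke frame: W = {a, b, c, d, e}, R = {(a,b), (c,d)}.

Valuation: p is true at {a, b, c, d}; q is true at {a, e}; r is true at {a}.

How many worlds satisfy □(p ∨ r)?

5

a: successors {b}; p ∨ r there: b:T. ✓
b: no successors, so □(p ∨ r) holds vacuously. ✓
c: successors {d}; p ∨ r there: d:T. ✓
d: no successors, so □(p ∨ r) holds vacuously. ✓
e: no successors, so □(p ∨ r) holds vacuously. ✓
Satisfying worlds: {a, b, c, d, e}.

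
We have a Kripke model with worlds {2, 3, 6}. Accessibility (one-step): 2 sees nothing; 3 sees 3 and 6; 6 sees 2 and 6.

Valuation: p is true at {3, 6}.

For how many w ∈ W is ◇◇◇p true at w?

2: no successors, so ◇◇◇p fails. ✗
3: successors {3, 6}; ◇◇p there: 3:T, 6:T. ✓
6: successors {2, 6}; ◇◇p there: 2:F, 6:T. ✓
Satisfying worlds: {3, 6}.

2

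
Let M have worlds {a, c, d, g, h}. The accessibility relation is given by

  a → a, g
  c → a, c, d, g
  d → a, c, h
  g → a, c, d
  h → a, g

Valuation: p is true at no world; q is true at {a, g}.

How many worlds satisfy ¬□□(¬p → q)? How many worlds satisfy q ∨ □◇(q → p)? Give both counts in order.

For ¬□□(¬p → q):
a: □□(¬p → q) is F. ✓
c: □□(¬p → q) is F. ✓
d: □□(¬p → q) is F. ✓
g: □□(¬p → q) is F. ✓
h: □□(¬p → q) is F. ✓
— 5 worlds.
For q ∨ □◇(q → p):
a: q is T, □◇(q → p) is F. ✓
c: q is F, □◇(q → p) is F. ✗
d: q is F, □◇(q → p) is F. ✗
g: q is T, □◇(q → p) is F. ✓
h: q is F, □◇(q → p) is F. ✗
— 2 worlds.

5 and 2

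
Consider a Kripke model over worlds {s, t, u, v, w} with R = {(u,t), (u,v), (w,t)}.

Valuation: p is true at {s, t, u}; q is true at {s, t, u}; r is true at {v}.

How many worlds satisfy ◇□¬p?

s: no successors, so ◇□¬p fails. ✗
t: no successors, so ◇□¬p fails. ✗
u: successors {t, v}; □¬p there: t:T, v:T. ✓
v: no successors, so ◇□¬p fails. ✗
w: successors {t}; □¬p there: t:T. ✓
Satisfying worlds: {u, w}.

2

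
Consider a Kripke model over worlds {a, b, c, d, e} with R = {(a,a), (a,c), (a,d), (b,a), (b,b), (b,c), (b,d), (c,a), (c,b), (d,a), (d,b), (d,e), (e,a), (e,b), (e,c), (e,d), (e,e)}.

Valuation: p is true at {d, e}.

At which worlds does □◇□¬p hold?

{c, d}

a: successors {a, c, d}; ◇□¬p there: a:T, c:F, d:F. ✗
b: successors {a, b, c, d}; ◇□¬p there: a:T, b:T, c:F, d:F. ✗
c: successors {a, b}; ◇□¬p there: a:T, b:T. ✓
d: successors {a, b, e}; ◇□¬p there: a:T, b:T, e:T. ✓
e: successors {a, b, c, d, e}; ◇□¬p there: a:T, b:T, c:F, d:F, e:T. ✗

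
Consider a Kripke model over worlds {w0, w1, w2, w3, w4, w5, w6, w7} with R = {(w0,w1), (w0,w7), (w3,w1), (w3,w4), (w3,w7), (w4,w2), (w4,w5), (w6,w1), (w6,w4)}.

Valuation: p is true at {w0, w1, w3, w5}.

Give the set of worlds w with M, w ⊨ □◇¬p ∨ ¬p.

{w1, w2, w4, w5, w6, w7}

w0: □◇¬p is F, ¬p is F. ✗
w1: □◇¬p is T, ¬p is F. ✓
w2: □◇¬p is T, ¬p is T. ✓
w3: □◇¬p is F, ¬p is F. ✗
w4: □◇¬p is F, ¬p is T. ✓
w5: □◇¬p is T, ¬p is F. ✓
w6: □◇¬p is F, ¬p is T. ✓
w7: □◇¬p is T, ¬p is T. ✓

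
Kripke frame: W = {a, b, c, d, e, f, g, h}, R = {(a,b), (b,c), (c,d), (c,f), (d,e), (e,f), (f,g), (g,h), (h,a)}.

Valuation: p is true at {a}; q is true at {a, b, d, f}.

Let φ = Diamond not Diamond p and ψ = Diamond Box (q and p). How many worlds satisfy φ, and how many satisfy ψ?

For Diamond not Diamond p:
a: successors {b}; not Diamond p there: b:T. ✓
b: successors {c}; not Diamond p there: c:T. ✓
c: successors {d, f}; not Diamond p there: d:T, f:T. ✓
d: successors {e}; not Diamond p there: e:T. ✓
e: successors {f}; not Diamond p there: f:T. ✓
f: successors {g}; not Diamond p there: g:T. ✓
g: successors {h}; not Diamond p there: h:F. ✗
h: successors {a}; not Diamond p there: a:T. ✓
— 7 worlds.
For Diamond Box (q and p):
a: successors {b}; Box (q and p) there: b:F. ✗
b: successors {c}; Box (q and p) there: c:F. ✗
c: successors {d, f}; Box (q and p) there: d:F, f:F. ✗
d: successors {e}; Box (q and p) there: e:F. ✗
e: successors {f}; Box (q and p) there: f:F. ✗
f: successors {g}; Box (q and p) there: g:F. ✗
g: successors {h}; Box (q and p) there: h:T. ✓
h: successors {a}; Box (q and p) there: a:F. ✗
— 1 world.

7 and 1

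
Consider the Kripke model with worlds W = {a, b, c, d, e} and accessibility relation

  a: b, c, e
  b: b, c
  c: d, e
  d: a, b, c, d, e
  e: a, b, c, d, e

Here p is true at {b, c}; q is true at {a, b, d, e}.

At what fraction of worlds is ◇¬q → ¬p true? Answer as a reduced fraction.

4/5

a: ◇¬q is T, ¬p is T. ✓
b: ◇¬q is T, ¬p is F. ✗
c: ◇¬q is F, ¬p is F. ✓
d: ◇¬q is T, ¬p is T. ✓
e: ◇¬q is T, ¬p is T. ✓
That's 4 of 5 worlds, so 4/5.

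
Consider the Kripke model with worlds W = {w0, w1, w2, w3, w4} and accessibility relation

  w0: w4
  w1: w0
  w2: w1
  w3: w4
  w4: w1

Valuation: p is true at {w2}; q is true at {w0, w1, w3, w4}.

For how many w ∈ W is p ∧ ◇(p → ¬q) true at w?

1

w0: p is F, ◇(p → ¬q) is T. ✗
w1: p is F, ◇(p → ¬q) is T. ✗
w2: p is T, ◇(p → ¬q) is T. ✓
w3: p is F, ◇(p → ¬q) is T. ✗
w4: p is F, ◇(p → ¬q) is T. ✗
Satisfying worlds: {w2}.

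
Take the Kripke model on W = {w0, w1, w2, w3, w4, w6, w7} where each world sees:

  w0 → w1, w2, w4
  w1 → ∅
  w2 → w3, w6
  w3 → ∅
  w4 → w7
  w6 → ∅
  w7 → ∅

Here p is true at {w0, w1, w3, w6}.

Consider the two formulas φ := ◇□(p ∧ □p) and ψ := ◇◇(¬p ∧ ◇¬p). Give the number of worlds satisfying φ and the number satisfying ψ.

3 and 0

For ◇□(p ∧ □p):
w0: successors {w1, w2, w4}; □(p ∧ □p) there: w1:T, w2:T, w4:F. ✓
w1: no successors, so ◇□(p ∧ □p) fails. ✗
w2: successors {w3, w6}; □(p ∧ □p) there: w3:T, w6:T. ✓
w3: no successors, so ◇□(p ∧ □p) fails. ✗
w4: successors {w7}; □(p ∧ □p) there: w7:T. ✓
w6: no successors, so ◇□(p ∧ □p) fails. ✗
w7: no successors, so ◇□(p ∧ □p) fails. ✗
— 3 worlds.
For ◇◇(¬p ∧ ◇¬p):
w0: successors {w1, w2, w4}; ◇(¬p ∧ ◇¬p) there: w1:F, w2:F, w4:F. ✗
w1: no successors, so ◇◇(¬p ∧ ◇¬p) fails. ✗
w2: successors {w3, w6}; ◇(¬p ∧ ◇¬p) there: w3:F, w6:F. ✗
w3: no successors, so ◇◇(¬p ∧ ◇¬p) fails. ✗
w4: successors {w7}; ◇(¬p ∧ ◇¬p) there: w7:F. ✗
w6: no successors, so ◇◇(¬p ∧ ◇¬p) fails. ✗
w7: no successors, so ◇◇(¬p ∧ ◇¬p) fails. ✗
— 0 worlds.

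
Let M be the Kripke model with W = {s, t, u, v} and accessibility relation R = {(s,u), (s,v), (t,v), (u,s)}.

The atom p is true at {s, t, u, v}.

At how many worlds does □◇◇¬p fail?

3

s: successors {u, v}; ◇◇¬p there: u:F, v:F. ✗
t: successors {v}; ◇◇¬p there: v:F. ✗
u: successors {s}; ◇◇¬p there: s:F. ✗
v: no successors, so □◇◇¬p holds vacuously. ✓
Satisfying worlds: {v}.
So □◇◇¬p fails at the other 3 worlds.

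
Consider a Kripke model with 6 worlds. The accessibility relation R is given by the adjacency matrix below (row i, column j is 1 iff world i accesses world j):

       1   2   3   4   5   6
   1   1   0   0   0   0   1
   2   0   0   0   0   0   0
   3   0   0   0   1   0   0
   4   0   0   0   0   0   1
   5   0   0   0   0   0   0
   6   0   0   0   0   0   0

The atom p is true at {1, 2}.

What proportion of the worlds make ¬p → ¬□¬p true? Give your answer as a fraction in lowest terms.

1/3

1: ¬p is F, ¬□¬p is T. ✓
2: ¬p is F, ¬□¬p is F. ✓
3: ¬p is T, ¬□¬p is F. ✗
4: ¬p is T, ¬□¬p is F. ✗
5: ¬p is T, ¬□¬p is F. ✗
6: ¬p is T, ¬□¬p is F. ✗
That's 2 of 6 worlds, so 2/6 = 1/3.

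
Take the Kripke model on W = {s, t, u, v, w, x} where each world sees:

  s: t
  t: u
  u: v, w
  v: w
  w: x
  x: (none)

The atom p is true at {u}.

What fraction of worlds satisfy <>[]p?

s: successors {t}; []p there: t:T. ✓
t: successors {u}; []p there: u:F. ✗
u: successors {v, w}; []p there: v:F, w:F. ✗
v: successors {w}; []p there: w:F. ✗
w: successors {x}; []p there: x:T. ✓
x: no successors, so <>[]p fails. ✗
That's 2 of 6 worlds, so 2/6 = 1/3.

1/3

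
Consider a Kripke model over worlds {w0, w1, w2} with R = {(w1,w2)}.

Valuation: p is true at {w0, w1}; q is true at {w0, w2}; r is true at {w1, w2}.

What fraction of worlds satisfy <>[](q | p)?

w0: no successors, so <>[](q | p) fails. ✗
w1: successors {w2}; [](q | p) there: w2:T. ✓
w2: no successors, so <>[](q | p) fails. ✗
That's 1 of 3 worlds, so 1/3.

1/3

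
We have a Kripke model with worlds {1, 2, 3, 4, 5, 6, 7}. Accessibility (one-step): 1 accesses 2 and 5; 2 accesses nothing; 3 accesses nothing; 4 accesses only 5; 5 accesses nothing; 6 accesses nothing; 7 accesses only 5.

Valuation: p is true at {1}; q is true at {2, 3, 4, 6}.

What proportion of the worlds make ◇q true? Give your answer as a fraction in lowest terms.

1: successors {2, 5}; q there: 2:T, 5:F. ✓
2: no successors, so ◇q fails. ✗
3: no successors, so ◇q fails. ✗
4: successors {5}; q there: 5:F. ✗
5: no successors, so ◇q fails. ✗
6: no successors, so ◇q fails. ✗
7: successors {5}; q there: 5:F. ✗
That's 1 of 7 worlds, so 1/7.

1/7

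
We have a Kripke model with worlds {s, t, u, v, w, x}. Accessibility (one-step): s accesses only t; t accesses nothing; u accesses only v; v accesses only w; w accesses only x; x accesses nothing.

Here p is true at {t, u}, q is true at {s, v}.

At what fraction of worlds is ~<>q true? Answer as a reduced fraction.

5/6

s: <>q is F. ✓
t: <>q is F. ✓
u: <>q is T. ✗
v: <>q is F. ✓
w: <>q is F. ✓
x: <>q is F. ✓
That's 5 of 6 worlds, so 5/6.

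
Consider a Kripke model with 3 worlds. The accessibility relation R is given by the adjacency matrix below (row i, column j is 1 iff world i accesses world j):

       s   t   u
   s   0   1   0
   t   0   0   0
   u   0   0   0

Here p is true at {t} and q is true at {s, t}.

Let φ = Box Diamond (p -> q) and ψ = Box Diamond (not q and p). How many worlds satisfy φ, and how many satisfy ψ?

2 and 2

For Box Diamond (p -> q):
s: successors {t}; Diamond (p -> q) there: t:F. ✗
t: no successors, so Box Diamond (p -> q) holds vacuously. ✓
u: no successors, so Box Diamond (p -> q) holds vacuously. ✓
— 2 worlds.
For Box Diamond (not q and p):
s: successors {t}; Diamond (not q and p) there: t:F. ✗
t: no successors, so Box Diamond (not q and p) holds vacuously. ✓
u: no successors, so Box Diamond (not q and p) holds vacuously. ✓
— 2 worlds.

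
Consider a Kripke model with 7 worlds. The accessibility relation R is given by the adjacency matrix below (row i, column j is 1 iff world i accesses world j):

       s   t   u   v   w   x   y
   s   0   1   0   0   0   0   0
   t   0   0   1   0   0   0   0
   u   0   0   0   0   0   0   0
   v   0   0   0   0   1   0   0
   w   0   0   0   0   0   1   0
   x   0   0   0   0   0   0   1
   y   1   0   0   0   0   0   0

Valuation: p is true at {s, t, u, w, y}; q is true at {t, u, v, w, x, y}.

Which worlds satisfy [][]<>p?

{t, u, v, w, x, y}

s: successors {t}; []<>p there: t:F. ✗
t: successors {u}; []<>p there: u:T. ✓
u: no successors, so [][]<>p holds vacuously. ✓
v: successors {w}; []<>p there: w:T. ✓
w: successors {x}; []<>p there: x:T. ✓
x: successors {y}; []<>p there: y:T. ✓
y: successors {s}; []<>p there: s:T. ✓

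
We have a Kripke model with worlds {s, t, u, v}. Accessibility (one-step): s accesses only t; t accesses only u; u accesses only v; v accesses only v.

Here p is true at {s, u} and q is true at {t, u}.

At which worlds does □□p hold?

{s}

s: successors {t}; □p there: t:T. ✓
t: successors {u}; □p there: u:F. ✗
u: successors {v}; □p there: v:F. ✗
v: successors {v}; □p there: v:F. ✗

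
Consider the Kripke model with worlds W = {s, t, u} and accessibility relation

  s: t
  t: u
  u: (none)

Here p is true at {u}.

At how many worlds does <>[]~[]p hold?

s: successors {t}; []~[]p there: t:F. ✗
t: successors {u}; []~[]p there: u:T. ✓
u: no successors, so <>[]~[]p fails. ✗
Satisfying worlds: {t}.

1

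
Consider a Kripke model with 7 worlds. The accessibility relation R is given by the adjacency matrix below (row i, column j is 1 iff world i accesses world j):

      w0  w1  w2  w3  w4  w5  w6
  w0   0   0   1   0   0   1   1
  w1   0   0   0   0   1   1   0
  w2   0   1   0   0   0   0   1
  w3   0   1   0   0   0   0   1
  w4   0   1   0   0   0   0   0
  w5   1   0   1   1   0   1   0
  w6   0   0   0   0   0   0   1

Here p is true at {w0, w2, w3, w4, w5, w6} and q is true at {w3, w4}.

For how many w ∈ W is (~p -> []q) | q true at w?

6

w0: ~p -> []q is T, q is F. ✓
w1: ~p -> []q is F, q is F. ✗
w2: ~p -> []q is T, q is F. ✓
w3: ~p -> []q is T, q is T. ✓
w4: ~p -> []q is T, q is T. ✓
w5: ~p -> []q is T, q is F. ✓
w6: ~p -> []q is T, q is F. ✓
Satisfying worlds: {w0, w2, w3, w4, w5, w6}.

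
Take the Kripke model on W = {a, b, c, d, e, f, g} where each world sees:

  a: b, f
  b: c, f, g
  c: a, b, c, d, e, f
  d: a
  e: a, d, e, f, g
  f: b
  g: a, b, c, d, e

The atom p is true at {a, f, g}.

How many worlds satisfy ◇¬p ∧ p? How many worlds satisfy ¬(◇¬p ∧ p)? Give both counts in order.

3 and 4

For ◇¬p ∧ p:
a: ◇¬p is T, p is T. ✓
b: ◇¬p is T, p is F. ✗
c: ◇¬p is T, p is F. ✗
d: ◇¬p is F, p is F. ✗
e: ◇¬p is T, p is F. ✗
f: ◇¬p is T, p is T. ✓
g: ◇¬p is T, p is T. ✓
— 3 worlds.
For ¬(◇¬p ∧ p):
a: ◇¬p ∧ p is T. ✗
b: ◇¬p ∧ p is F. ✓
c: ◇¬p ∧ p is F. ✓
d: ◇¬p ∧ p is F. ✓
e: ◇¬p ∧ p is F. ✓
f: ◇¬p ∧ p is T. ✗
g: ◇¬p ∧ p is T. ✗
— 4 worlds.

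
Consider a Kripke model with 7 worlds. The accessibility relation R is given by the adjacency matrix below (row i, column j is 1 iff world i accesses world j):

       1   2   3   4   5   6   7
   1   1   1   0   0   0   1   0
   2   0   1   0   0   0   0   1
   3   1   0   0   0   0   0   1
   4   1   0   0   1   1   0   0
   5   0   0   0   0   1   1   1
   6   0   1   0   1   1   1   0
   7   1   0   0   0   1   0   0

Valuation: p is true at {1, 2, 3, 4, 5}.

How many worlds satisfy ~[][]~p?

7

1: [][]~p is F. ✓
2: [][]~p is F. ✓
3: [][]~p is F. ✓
4: [][]~p is F. ✓
5: [][]~p is F. ✓
6: [][]~p is F. ✓
7: [][]~p is F. ✓
Satisfying worlds: {1, 2, 3, 4, 5, 6, 7}.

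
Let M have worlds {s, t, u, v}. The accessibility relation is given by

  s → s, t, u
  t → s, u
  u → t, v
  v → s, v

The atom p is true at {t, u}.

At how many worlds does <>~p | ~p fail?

0

s: <>~p is T, ~p is T. ✓
t: <>~p is T, ~p is F. ✓
u: <>~p is T, ~p is F. ✓
v: <>~p is T, ~p is T. ✓
Satisfying worlds: {s, t, u, v}.
So <>~p | ~p fails at the other 0 worlds.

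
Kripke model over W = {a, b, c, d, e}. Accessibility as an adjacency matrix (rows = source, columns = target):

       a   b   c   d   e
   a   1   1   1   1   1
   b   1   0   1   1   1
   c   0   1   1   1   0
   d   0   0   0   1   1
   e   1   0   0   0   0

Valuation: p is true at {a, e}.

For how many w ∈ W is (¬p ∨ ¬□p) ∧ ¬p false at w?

a: ¬p ∨ ¬□p is T, ¬p is F. ✗
b: ¬p ∨ ¬□p is T, ¬p is T. ✓
c: ¬p ∨ ¬□p is T, ¬p is T. ✓
d: ¬p ∨ ¬□p is T, ¬p is T. ✓
e: ¬p ∨ ¬□p is F, ¬p is F. ✗
Satisfying worlds: {b, c, d}.
So (¬p ∨ ¬□p) ∧ ¬p fails at the other 2 worlds.

2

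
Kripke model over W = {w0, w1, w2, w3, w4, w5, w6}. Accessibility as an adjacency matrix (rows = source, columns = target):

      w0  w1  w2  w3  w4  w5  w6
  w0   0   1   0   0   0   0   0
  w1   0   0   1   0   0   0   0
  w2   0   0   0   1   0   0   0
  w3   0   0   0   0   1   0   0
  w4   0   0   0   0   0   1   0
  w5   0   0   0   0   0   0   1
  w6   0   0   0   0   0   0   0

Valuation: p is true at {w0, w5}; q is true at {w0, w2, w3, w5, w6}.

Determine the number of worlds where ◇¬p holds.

5

w0: successors {w1}; ¬p there: w1:T. ✓
w1: successors {w2}; ¬p there: w2:T. ✓
w2: successors {w3}; ¬p there: w3:T. ✓
w3: successors {w4}; ¬p there: w4:T. ✓
w4: successors {w5}; ¬p there: w5:F. ✗
w5: successors {w6}; ¬p there: w6:T. ✓
w6: no successors, so ◇¬p fails. ✗
Satisfying worlds: {w0, w1, w2, w3, w5}.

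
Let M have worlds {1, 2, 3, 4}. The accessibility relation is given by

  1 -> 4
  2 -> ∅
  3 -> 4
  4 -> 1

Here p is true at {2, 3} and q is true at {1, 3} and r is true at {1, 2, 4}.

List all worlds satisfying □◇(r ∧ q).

1: successors {4}; ◇(r ∧ q) there: 4:T. ✓
2: no successors, so □◇(r ∧ q) holds vacuously. ✓
3: successors {4}; ◇(r ∧ q) there: 4:T. ✓
4: successors {1}; ◇(r ∧ q) there: 1:F. ✗

{1, 2, 3}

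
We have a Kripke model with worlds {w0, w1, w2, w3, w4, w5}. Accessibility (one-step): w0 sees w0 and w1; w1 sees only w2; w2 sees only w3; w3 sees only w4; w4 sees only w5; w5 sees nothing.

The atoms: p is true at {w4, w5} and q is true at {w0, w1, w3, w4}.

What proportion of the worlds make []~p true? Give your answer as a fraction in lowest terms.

w0: successors {w0, w1}; ~p there: w0:T, w1:T. ✓
w1: successors {w2}; ~p there: w2:T. ✓
w2: successors {w3}; ~p there: w3:T. ✓
w3: successors {w4}; ~p there: w4:F. ✗
w4: successors {w5}; ~p there: w5:F. ✗
w5: no successors, so []~p holds vacuously. ✓
That's 4 of 6 worlds, so 4/6 = 2/3.

2/3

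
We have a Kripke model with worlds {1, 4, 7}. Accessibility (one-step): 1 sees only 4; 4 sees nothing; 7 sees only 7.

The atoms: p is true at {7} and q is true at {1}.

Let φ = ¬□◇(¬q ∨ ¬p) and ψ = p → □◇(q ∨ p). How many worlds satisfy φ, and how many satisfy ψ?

For ¬□◇(¬q ∨ ¬p):
1: □◇(¬q ∨ ¬p) is F. ✓
4: □◇(¬q ∨ ¬p) is T. ✗
7: □◇(¬q ∨ ¬p) is T. ✗
— 1 world.
For p → □◇(q ∨ p):
1: p is F, □◇(q ∨ p) is F. ✓
4: p is F, □◇(q ∨ p) is T. ✓
7: p is T, □◇(q ∨ p) is T. ✓
— 3 worlds.

1 and 3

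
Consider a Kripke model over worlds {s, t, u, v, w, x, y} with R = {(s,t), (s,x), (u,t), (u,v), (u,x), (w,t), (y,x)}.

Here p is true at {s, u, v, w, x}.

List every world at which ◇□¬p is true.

s: successors {t, x}; □¬p there: t:T, x:T. ✓
t: no successors, so ◇□¬p fails. ✗
u: successors {t, v, x}; □¬p there: t:T, v:T, x:T. ✓
v: no successors, so ◇□¬p fails. ✗
w: successors {t}; □¬p there: t:T. ✓
x: no successors, so ◇□¬p fails. ✗
y: successors {x}; □¬p there: x:T. ✓

{s, u, w, y}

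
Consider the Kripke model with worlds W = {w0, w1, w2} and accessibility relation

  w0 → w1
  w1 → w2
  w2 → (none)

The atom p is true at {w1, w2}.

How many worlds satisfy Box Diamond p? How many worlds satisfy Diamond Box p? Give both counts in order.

2 and 2

For Box Diamond p:
w0: successors {w1}; Diamond p there: w1:T. ✓
w1: successors {w2}; Diamond p there: w2:F. ✗
w2: no successors, so Box Diamond p holds vacuously. ✓
— 2 worlds.
For Diamond Box p:
w0: successors {w1}; Box p there: w1:T. ✓
w1: successors {w2}; Box p there: w2:T. ✓
w2: no successors, so Diamond Box p fails. ✗
— 2 worlds.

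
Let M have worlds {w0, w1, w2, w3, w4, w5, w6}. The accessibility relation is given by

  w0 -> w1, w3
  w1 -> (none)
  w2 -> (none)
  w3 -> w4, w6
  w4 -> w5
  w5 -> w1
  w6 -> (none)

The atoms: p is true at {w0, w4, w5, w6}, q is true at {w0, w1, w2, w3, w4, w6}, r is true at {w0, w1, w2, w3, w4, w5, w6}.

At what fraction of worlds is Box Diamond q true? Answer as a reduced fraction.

w0: successors {w1, w3}; Diamond q there: w1:F, w3:T. ✗
w1: no successors, so Box Diamond q holds vacuously. ✓
w2: no successors, so Box Diamond q holds vacuously. ✓
w3: successors {w4, w6}; Diamond q there: w4:F, w6:F. ✗
w4: successors {w5}; Diamond q there: w5:T. ✓
w5: successors {w1}; Diamond q there: w1:F. ✗
w6: no successors, so Box Diamond q holds vacuously. ✓
That's 4 of 7 worlds, so 4/7.

4/7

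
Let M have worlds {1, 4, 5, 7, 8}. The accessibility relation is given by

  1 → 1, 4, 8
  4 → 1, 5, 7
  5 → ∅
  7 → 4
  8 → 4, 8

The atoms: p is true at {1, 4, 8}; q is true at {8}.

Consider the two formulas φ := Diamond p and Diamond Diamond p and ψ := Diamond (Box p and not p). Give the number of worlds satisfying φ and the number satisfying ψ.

For Diamond p and Diamond Diamond p:
1: Diamond p is T, Diamond Diamond p is T. ✓
4: Diamond p is T, Diamond Diamond p is T. ✓
5: Diamond p is F, Diamond Diamond p is F. ✗
7: Diamond p is T, Diamond Diamond p is T. ✓
8: Diamond p is T, Diamond Diamond p is T. ✓
— 4 worlds.
For Diamond (Box p and not p):
1: successors {1, 4, 8}; Box p and not p there: 1:F, 4:F, 8:F. ✗
4: successors {1, 5, 7}; Box p and not p there: 1:F, 5:T, 7:T. ✓
5: no successors, so Diamond (Box p and not p) fails. ✗
7: successors {4}; Box p and not p there: 4:F. ✗
8: successors {4, 8}; Box p and not p there: 4:F, 8:F. ✗
— 1 world.

4 and 1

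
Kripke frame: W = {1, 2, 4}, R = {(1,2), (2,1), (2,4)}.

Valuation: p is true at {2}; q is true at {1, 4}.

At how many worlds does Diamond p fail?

2

1: successors {2}; p there: 2:T. ✓
2: successors {1, 4}; p there: 1:F, 4:F. ✗
4: no successors, so Diamond p fails. ✗
Satisfying worlds: {1}.
So Diamond p fails at the other 2 worlds.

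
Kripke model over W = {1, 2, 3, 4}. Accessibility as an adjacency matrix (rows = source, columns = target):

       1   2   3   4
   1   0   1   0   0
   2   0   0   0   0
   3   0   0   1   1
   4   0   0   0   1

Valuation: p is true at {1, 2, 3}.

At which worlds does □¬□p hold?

{2, 3, 4}

1: successors {2}; ¬□p there: 2:F. ✗
2: no successors, so □¬□p holds vacuously. ✓
3: successors {3, 4}; ¬□p there: 3:T, 4:T. ✓
4: successors {4}; ¬□p there: 4:T. ✓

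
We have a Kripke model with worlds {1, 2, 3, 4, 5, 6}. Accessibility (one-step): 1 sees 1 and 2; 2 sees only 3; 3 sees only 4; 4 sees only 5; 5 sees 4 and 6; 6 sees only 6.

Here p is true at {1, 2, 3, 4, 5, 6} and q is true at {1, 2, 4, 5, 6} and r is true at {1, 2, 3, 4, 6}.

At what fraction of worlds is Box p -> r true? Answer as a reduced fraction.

1: Box p is T, r is T. ✓
2: Box p is T, r is T. ✓
3: Box p is T, r is T. ✓
4: Box p is T, r is T. ✓
5: Box p is T, r is F. ✗
6: Box p is T, r is T. ✓
That's 5 of 6 worlds, so 5/6.

5/6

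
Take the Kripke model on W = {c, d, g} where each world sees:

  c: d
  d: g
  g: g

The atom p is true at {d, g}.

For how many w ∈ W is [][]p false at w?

0

c: successors {d}; []p there: d:T. ✓
d: successors {g}; []p there: g:T. ✓
g: successors {g}; []p there: g:T. ✓
Satisfying worlds: {c, d, g}.
So [][]p fails at the other 0 worlds.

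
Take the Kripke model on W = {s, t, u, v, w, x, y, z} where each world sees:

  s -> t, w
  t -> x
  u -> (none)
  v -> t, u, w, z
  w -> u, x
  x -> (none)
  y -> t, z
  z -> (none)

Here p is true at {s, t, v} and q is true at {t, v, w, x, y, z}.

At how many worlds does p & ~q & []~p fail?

s: p & ~q is T, []~p is F. ✗
t: p & ~q is F, []~p is T. ✗
u: p & ~q is F, []~p is T. ✗
v: p & ~q is F, []~p is F. ✗
w: p & ~q is F, []~p is T. ✗
x: p & ~q is F, []~p is T. ✗
y: p & ~q is F, []~p is F. ✗
z: p & ~q is F, []~p is T. ✗
Satisfying worlds: ∅.
So p & ~q & []~p fails at the other 8 worlds.

8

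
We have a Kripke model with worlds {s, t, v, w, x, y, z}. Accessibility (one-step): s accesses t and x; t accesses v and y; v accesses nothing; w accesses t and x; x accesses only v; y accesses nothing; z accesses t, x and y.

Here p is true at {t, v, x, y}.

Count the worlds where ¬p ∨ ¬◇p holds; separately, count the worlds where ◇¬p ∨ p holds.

For ¬p ∨ ¬◇p:
s: ¬p is T, ¬◇p is F. ✓
t: ¬p is F, ¬◇p is F. ✗
v: ¬p is F, ¬◇p is T. ✓
w: ¬p is T, ¬◇p is F. ✓
x: ¬p is F, ¬◇p is F. ✗
y: ¬p is F, ¬◇p is T. ✓
z: ¬p is T, ¬◇p is F. ✓
— 5 worlds.
For ◇¬p ∨ p:
s: ◇¬p is F, p is F. ✗
t: ◇¬p is F, p is T. ✓
v: ◇¬p is F, p is T. ✓
w: ◇¬p is F, p is F. ✗
x: ◇¬p is F, p is T. ✓
y: ◇¬p is F, p is T. ✓
z: ◇¬p is F, p is F. ✗
— 4 worlds.

5 and 4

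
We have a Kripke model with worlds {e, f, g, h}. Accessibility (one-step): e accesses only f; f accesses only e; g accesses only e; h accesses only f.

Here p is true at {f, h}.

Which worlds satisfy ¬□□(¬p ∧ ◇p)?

e: □□(¬p ∧ ◇p) is T. ✗
f: □□(¬p ∧ ◇p) is F. ✓
g: □□(¬p ∧ ◇p) is F. ✓
h: □□(¬p ∧ ◇p) is T. ✗

{f, g}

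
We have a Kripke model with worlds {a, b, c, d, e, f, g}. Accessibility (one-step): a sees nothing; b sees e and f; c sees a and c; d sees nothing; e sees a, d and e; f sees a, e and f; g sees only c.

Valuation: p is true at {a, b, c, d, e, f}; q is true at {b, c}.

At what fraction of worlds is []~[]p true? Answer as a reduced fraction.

2/7

a: no successors, so []~[]p holds vacuously. ✓
b: successors {e, f}; ~[]p there: e:F, f:F. ✗
c: successors {a, c}; ~[]p there: a:F, c:F. ✗
d: no successors, so []~[]p holds vacuously. ✓
e: successors {a, d, e}; ~[]p there: a:F, d:F, e:F. ✗
f: successors {a, e, f}; ~[]p there: a:F, e:F, f:F. ✗
g: successors {c}; ~[]p there: c:F. ✗
That's 2 of 7 worlds, so 2/7.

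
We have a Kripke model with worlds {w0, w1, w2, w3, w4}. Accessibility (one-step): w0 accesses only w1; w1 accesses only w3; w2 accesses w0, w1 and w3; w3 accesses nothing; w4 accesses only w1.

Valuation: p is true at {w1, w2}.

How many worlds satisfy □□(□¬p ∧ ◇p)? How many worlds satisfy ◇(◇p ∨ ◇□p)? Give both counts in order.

For □□(□¬p ∧ ◇p):
w0: successors {w1}; □(□¬p ∧ ◇p) there: w1:F. ✗
w1: successors {w3}; □(□¬p ∧ ◇p) there: w3:T. ✓
w2: successors {w0, w1, w3}; □(□¬p ∧ ◇p) there: w0:F, w1:F, w3:T. ✗
w3: no successors, so □□(□¬p ∧ ◇p) holds vacuously. ✓
w4: successors {w1}; □(□¬p ∧ ◇p) there: w1:F. ✗
— 2 worlds.
For ◇(◇p ∨ ◇□p):
w0: successors {w1}; ◇p ∨ ◇□p there: w1:T. ✓
w1: successors {w3}; ◇p ∨ ◇□p there: w3:F. ✗
w2: successors {w0, w1, w3}; ◇p ∨ ◇□p there: w0:T, w1:T, w3:F. ✓
w3: no successors, so ◇(◇p ∨ ◇□p) fails. ✗
w4: successors {w1}; ◇p ∨ ◇□p there: w1:T. ✓
— 3 worlds.

2 and 3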